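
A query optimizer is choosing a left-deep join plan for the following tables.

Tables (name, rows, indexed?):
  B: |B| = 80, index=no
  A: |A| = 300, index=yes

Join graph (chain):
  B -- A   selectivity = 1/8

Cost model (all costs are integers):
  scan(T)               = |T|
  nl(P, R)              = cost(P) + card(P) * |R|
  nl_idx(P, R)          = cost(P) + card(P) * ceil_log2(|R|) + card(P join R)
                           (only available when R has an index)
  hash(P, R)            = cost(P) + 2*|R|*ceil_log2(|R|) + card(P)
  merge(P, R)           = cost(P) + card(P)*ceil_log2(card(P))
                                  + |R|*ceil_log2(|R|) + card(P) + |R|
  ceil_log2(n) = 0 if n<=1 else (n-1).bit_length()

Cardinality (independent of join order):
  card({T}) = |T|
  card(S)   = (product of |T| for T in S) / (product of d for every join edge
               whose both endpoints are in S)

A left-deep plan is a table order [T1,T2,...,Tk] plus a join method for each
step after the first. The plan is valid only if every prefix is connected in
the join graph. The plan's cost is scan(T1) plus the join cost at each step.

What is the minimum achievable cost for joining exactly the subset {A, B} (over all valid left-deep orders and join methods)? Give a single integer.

1720

Selinger DP over subsets of {A,B}:
  {B}: scan cost=80, card=80
  {A}: scan cost=300, card=300
  {AB}: card=3000; try (B,hash)→1720, (A,merge)→3720, (A,nl_idx)→3800, (B,merge)→3940, (A,hash)→5560, (A,nl)→24080 …(+1); best=1720 via (B,hash)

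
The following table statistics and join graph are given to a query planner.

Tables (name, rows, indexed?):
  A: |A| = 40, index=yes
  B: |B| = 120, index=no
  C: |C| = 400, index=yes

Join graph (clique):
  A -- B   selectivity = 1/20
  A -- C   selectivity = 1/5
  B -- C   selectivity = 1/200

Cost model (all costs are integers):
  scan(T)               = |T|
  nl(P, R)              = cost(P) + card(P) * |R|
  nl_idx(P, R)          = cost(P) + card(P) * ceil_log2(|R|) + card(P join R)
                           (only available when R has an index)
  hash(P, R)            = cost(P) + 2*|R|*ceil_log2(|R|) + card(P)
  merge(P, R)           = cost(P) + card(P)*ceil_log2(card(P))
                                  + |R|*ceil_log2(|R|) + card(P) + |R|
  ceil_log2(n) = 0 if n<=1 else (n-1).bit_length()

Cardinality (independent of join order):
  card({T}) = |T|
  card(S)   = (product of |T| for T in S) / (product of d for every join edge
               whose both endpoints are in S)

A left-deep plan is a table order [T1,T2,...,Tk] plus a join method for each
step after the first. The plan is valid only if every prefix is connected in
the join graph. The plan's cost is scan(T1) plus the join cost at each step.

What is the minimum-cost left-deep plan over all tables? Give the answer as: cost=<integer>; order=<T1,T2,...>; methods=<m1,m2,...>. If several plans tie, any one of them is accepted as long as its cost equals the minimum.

cost=2160; order=B,C,A; methods=nl_idx,hash

Selinger DP (subsets sized 1..n):
  {A}: scan cost=40, card=40
  {B}: scan cost=120, card=120
  {C}: scan cost=400, card=400
  {AB}: card=240; try (A,hash)→720, (A,nl_idx)→1080, (B,merge)→1280, (A,merge)→1360, (B,hash)→1760, (B,nl)→4840 …(+1); best=720 via (A,hash)
  {AC}: card=3200; try (A,hash)→1280, (C,nl_idx)→3600, (C,merge)→4320, (A,merge)→4680, (A,nl_idx)→6000, (C,hash)→7280 …(+2); best=1280 via (A,hash)
  {BC}: card=240; try (C,nl_idx)→1440, (B,hash)→2480, (C,merge)→5080, (B,merge)→5360, (C,hash)→7440, (C,nl)→48120 …(+1); best=1440 via (C,nl_idx)
  {ABC}: card=96; try (A,hash)→2160, (C,nl_idx)→2976, (A,nl_idx)→2976, (A,merge)→3880, (B,hash)→6160, (C,merge)→6880 …(+5); best=2160 via (A,hash)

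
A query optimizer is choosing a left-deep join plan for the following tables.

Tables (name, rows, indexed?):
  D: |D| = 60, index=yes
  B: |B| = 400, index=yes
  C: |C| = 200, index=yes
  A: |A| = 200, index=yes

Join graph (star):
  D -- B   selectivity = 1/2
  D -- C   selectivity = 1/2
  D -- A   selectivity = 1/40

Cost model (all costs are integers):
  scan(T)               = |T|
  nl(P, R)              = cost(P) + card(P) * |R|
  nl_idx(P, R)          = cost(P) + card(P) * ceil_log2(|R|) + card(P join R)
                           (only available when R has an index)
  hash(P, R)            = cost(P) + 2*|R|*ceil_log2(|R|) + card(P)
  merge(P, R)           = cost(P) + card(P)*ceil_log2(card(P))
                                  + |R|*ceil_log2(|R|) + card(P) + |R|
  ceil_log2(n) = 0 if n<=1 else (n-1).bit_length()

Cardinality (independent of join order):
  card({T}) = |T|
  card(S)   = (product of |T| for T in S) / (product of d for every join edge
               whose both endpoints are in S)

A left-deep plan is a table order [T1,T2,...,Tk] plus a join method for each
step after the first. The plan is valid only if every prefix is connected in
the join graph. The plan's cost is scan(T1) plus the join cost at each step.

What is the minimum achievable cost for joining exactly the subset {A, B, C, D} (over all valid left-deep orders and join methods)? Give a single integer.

41540

Selinger DP over subsets of {A,B,C,D}:
  {D}: scan cost=60, card=60
  {B}: scan cost=400, card=400
  {C}: scan cost=200, card=200
  {A}: scan cost=200, card=200
  {BD}: card=12000; try (D,hash)→1520, (B,merge)→4480, (D,merge)→4820, (B,hash)→7320, (B,nl_idx)→12600, (D,nl_idx)→14800 …(+2); best=1520 via (D,hash)
  {CD}: card=6000; try (D,hash)→1120, (C,merge)→2280, (D,merge)→2420, (C,hash)→3320, (C,nl_idx)→6540, (D,nl_idx)→7400 …(+2); best=1120 via (D,hash)
  {AD}: card=300; try (A,nl_idx)→840, (D,hash)→1120, (D,nl_idx)→1700, (A,merge)→2280, (D,merge)→2420, (A,hash)→3320 …(+2); best=840 via (A,nl_idx)
  {BCD}: card=1200000; try (B,hash)→14320, (C,hash)→16720, (B,merge)→89120, (C,merge)→183320, (B,nl_idx)→1255120, (C,nl_idx)→1297520 …(+2); best=14320 via (B,hash)
  {ABD}: card=60000; try (B,merge)→7840, (B,hash)→8340, (A,hash)→16720, (B,nl_idx)→63540, (B,nl)→120840, (A,nl_idx)→157520 …(+2); best=7840 via (B,merge)
  {ACD}: card=30000; try (C,hash)→4340, (C,merge)→5640, (A,hash)→10320, (C,nl_idx)→33240, (C,nl)→60840, (A,nl_idx)→79120 …(+2); best=4340 via (C,hash)
  {ABCD}: card=6000000; try (B,hash)→41540, (C,hash)→71040, (B,merge)→488340, (C,merge)→1029640, (A,hash)→1217520, (B,nl_idx)→6274340 …(+6); best=41540 via (B,hash)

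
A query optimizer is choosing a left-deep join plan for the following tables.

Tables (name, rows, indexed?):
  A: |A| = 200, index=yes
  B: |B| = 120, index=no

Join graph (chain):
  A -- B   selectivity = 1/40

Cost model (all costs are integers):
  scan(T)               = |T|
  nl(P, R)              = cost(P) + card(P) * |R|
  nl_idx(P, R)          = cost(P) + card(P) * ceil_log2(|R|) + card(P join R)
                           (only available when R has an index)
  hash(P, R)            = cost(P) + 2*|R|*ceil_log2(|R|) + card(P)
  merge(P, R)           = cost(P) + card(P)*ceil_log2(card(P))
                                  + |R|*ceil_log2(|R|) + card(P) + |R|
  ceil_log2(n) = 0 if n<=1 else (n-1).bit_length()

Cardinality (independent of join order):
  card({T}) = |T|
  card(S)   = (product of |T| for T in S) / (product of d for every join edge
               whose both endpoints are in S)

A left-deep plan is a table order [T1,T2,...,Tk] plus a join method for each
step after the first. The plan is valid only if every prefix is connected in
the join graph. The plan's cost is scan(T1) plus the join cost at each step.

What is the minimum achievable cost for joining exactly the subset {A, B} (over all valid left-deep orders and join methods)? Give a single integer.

Selinger DP over subsets of {A,B}:
  {A}: scan cost=200, card=200
  {B}: scan cost=120, card=120
  {AB}: card=600; try (A,nl_idx)→1680, (B,hash)→2080, (A,merge)→2880, (B,merge)→2960, (A,hash)→3440, (A,nl)→24120 …(+1); best=1680 via (A,nl_idx)

1680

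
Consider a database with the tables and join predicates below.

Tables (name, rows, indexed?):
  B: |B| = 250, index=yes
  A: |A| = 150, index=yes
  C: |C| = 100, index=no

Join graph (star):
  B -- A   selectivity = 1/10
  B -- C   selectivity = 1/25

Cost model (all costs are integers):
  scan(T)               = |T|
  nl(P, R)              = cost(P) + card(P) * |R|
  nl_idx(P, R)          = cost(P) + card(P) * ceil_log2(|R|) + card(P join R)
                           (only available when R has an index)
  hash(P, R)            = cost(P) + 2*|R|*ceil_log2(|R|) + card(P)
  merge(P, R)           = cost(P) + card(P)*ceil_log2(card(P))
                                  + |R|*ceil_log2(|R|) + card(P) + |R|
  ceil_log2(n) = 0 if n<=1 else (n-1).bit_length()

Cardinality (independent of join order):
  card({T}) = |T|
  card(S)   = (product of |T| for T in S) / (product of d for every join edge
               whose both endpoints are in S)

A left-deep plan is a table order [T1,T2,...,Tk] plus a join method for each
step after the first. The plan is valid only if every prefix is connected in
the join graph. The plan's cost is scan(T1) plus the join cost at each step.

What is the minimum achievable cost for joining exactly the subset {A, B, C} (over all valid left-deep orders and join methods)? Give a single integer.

Selinger DP over subsets of {A,B,C}:
  {B}: scan cost=250, card=250
  {A}: scan cost=150, card=150
  {C}: scan cost=100, card=100
  {AB}: card=3750; try (A,hash)→2900, (B,merge)→3750, (A,merge)→3850, (B,hash)→4300, (B,nl_idx)→5100, (A,nl_idx)→6000 …(+2); best=2900 via (A,hash)
  {BC}: card=1000; try (C,hash)→1900, (B,nl_idx)→1900, (B,merge)→3150, (C,merge)→3300, (B,hash)→4200, (B,nl)→25100 …(+1); best=1900 via (C,hash)
  {ABC}: card=15000; try (A,hash)→5300, (C,hash)→8050, (A,merge)→14250, (A,nl_idx)→24900, (C,merge)→52450, (A,nl)→151900 …(+1); best=5300 via (A,hash)

5300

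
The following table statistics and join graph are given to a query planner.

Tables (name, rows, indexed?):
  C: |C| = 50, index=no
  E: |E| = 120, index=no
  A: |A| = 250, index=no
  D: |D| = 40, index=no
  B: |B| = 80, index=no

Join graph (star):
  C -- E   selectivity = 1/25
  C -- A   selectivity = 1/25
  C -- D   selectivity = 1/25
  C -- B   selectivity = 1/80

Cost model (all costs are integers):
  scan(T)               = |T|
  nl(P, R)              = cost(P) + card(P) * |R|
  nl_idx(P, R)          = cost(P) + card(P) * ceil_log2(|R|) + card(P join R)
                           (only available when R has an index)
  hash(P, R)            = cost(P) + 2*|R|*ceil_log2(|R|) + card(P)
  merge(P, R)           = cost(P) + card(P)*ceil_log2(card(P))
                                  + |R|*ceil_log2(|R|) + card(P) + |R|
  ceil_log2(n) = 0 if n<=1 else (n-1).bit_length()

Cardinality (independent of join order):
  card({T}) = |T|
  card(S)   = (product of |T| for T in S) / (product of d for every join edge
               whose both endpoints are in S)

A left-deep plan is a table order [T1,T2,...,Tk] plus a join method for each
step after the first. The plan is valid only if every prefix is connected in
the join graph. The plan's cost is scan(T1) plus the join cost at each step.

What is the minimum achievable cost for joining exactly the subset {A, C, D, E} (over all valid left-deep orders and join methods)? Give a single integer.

Selinger DP over subsets of {A,C,D,E}:
  {C}: scan cost=50, card=50
  {E}: scan cost=120, card=120
  {A}: scan cost=250, card=250
  {D}: scan cost=40, card=40
  {CE}: card=240; try (C,hash)→840, (E,merge)→1360, (C,merge)→1430, (E,hash)→1780, (E,nl)→6050, (C,nl)→6120; best=840 via (C,hash)
  {AC}: card=500; try (C,hash)→1100, (A,merge)→2650, (C,merge)→2850, (A,hash)→4100, (A,nl)→12550, (C,nl)→12750; best=1100 via (C,hash)
  {CD}: card=80; try (D,hash)→580, (C,merge)→670, (D,merge)→680, (C,hash)→680, (C,nl)→2040, (D,nl)→2050; best=580 via (D,hash)
  {ACE}: card=2400; try (E,hash)→3280, (A,hash)→5080, (A,merge)→5250, (E,merge)→7060, (A,nl)→60840, (E,nl)→61100; best=3280 via (E,hash)
  {CDE}: card=384; try (D,hash)→1560, (E,merge)→2180, (E,hash)→2340, (D,merge)→3280, (E,nl)→10180, (D,nl)→10440; best=1560 via (D,hash)
  {ACD}: card=800; try (D,hash)→2080, (A,merge)→3470, (A,hash)→4660, (D,merge)→6380, (A,nl)→20580, (D,nl)→21100; best=2080 via (D,hash)
  {ACDE}: card=3840; try (E,hash)→4560, (A,hash)→5944, (D,hash)→6160, (A,merge)→7650, (E,merge)→11840, (D,merge)→34760 …(+3); best=4560 via (E,hash)

4560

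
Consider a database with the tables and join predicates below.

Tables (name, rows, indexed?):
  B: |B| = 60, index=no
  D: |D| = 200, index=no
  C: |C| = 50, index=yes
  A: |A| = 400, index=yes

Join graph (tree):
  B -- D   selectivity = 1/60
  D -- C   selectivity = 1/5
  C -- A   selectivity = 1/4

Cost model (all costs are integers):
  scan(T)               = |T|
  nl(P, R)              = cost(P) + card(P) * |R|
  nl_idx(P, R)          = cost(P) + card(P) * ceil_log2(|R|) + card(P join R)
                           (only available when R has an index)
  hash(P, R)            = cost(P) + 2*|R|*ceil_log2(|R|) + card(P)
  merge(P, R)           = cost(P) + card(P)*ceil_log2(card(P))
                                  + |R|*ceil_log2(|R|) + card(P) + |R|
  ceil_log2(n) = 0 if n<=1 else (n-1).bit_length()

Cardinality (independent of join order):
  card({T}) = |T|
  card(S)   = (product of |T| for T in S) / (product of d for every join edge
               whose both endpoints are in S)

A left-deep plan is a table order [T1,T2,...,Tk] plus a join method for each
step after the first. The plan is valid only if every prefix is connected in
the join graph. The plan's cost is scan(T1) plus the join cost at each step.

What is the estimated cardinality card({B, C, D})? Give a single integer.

Tables in S: B(60), C(50), D(200)
Edges inside S: B-D(d=60), D-C(d=5)
numerator = 60 * 50 * 200 = 600000
denominator = 60 * 5 = 300
card(S) = 600000 / 300 = 2000

2000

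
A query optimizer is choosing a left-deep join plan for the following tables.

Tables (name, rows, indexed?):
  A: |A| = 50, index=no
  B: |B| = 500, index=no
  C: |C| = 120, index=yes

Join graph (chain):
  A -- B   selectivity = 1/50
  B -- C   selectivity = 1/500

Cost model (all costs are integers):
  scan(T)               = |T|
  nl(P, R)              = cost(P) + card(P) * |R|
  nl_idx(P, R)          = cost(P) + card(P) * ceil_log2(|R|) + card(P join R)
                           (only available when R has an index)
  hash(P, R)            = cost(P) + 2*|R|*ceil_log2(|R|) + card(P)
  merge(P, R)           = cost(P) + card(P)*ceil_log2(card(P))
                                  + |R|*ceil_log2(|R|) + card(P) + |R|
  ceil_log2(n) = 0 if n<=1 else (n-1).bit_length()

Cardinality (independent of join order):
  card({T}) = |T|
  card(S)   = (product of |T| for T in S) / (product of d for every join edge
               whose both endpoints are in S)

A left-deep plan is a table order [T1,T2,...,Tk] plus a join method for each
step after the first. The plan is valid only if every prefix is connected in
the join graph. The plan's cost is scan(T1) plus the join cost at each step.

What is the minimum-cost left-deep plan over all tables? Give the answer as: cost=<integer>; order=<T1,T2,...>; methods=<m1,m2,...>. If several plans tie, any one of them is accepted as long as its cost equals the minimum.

Selinger DP (subsets sized 1..n):
  {A}: scan cost=50, card=50
  {B}: scan cost=500, card=500
  {C}: scan cost=120, card=120
  {AB}: card=500; try (A,hash)→1600, (B,merge)→5400, (A,merge)→5850, (B,hash)→9100, (B,nl)→25050, (A,nl)→25500; best=1600 via (A,hash)
  {BC}: card=120; try (C,hash)→2680, (C,nl_idx)→4120, (B,merge)→6080, (C,merge)→6460, (B,hash)→9240, (B,nl)→60120 …(+1); best=2680 via (C,hash)
  {ABC}: card=120; try (A,hash)→3400, (C,hash)→3780, (A,merge)→3990, (C,nl_idx)→5220, (C,merge)→7560, (A,nl)→8680 …(+1); best=3400 via (A,hash)

cost=3400; order=B,C,A; methods=hash,hash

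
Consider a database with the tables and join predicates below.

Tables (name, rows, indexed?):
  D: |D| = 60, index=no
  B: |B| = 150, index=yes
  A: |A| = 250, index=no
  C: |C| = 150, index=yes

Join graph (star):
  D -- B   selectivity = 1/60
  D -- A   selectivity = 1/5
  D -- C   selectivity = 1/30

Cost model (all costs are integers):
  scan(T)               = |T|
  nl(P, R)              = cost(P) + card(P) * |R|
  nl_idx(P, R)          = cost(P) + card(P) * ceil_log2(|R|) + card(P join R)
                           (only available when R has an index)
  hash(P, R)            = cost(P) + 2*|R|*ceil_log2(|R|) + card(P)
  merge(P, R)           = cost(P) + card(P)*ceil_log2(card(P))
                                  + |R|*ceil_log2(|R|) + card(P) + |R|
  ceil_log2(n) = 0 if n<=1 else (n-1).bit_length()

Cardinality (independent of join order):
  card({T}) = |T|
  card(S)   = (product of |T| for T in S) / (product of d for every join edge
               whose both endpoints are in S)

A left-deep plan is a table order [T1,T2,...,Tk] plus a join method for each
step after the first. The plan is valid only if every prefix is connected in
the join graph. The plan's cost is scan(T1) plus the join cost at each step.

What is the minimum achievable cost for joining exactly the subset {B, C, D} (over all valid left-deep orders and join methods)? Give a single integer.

Selinger DP over subsets of {B,C,D}:
  {D}: scan cost=60, card=60
  {B}: scan cost=150, card=150
  {C}: scan cost=150, card=150
  {BD}: card=150; try (B,nl_idx)→690, (D,hash)→1020, (B,merge)→1830, (D,merge)→1920, (B,hash)→2520, (B,nl)→9060 …(+1); best=690 via (B,nl_idx)
  {CD}: card=300; try (C,nl_idx)→840, (D,hash)→1020, (C,merge)→1830, (D,merge)→1920, (C,hash)→2520, (C,nl)→9060 …(+1); best=840 via (C,nl_idx)
  {BCD}: card=750; try (C,nl_idx)→2640, (C,hash)→3240, (C,merge)→3390, (B,hash)→3540, (B,nl_idx)→3990, (B,merge)→5190 …(+2); best=2640 via (C,nl_idx)

2640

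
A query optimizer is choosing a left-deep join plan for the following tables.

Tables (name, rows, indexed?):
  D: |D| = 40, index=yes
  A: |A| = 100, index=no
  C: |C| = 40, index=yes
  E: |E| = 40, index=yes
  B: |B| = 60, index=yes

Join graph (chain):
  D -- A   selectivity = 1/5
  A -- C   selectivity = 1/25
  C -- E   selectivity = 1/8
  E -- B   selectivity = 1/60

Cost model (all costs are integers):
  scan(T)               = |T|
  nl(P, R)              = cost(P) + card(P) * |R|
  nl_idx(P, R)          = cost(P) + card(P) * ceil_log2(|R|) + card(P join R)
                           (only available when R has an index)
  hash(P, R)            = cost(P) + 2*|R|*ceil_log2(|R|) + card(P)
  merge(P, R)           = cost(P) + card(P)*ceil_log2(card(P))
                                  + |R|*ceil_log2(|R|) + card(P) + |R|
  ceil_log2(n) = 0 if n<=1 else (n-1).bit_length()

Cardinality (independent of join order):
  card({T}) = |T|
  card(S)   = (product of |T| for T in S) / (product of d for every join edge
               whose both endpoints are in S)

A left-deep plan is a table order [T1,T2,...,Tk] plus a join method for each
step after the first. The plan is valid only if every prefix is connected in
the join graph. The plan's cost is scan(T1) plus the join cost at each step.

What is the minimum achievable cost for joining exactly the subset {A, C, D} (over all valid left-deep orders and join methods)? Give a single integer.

Selinger DP over subsets of {A,C,D}:
  {D}: scan cost=40, card=40
  {A}: scan cost=100, card=100
  {C}: scan cost=40, card=40
  {AD}: card=800; try (D,hash)→680, (A,merge)→1120, (D,merge)→1180, (A,hash)→1480, (D,nl_idx)→1500, (A,nl)→4040 …(+1); best=680 via (D,hash)
  {AC}: card=160; try (C,hash)→680, (C,nl_idx)→860, (A,merge)→1120, (C,merge)→1180, (A,hash)→1480, (A,nl)→4040 …(+1); best=680 via (C,hash)
  {ACD}: card=1280; try (D,hash)→1320, (C,hash)→1960, (D,merge)→2400, (D,nl_idx)→2920, (C,nl_idx)→6760, (D,nl)→7080 …(+2); best=1320 via (D,hash)

1320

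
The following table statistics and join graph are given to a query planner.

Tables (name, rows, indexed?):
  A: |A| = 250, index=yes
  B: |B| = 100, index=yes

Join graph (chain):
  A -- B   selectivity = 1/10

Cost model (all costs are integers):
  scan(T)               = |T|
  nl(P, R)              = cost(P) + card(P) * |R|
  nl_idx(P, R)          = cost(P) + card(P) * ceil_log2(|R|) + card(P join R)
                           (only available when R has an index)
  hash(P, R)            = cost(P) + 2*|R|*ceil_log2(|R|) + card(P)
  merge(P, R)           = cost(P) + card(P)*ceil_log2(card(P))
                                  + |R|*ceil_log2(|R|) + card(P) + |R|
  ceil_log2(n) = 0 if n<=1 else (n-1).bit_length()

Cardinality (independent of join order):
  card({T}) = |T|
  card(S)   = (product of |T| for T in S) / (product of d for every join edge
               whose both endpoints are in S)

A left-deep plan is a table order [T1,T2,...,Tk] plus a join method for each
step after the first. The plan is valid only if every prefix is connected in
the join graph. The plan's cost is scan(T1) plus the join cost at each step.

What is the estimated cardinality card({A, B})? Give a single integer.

2500

Tables in S: A(250), B(100)
Edges inside S: A-B(d=10)
numerator = 250 * 100 = 25000
denominator = 10 = 10
card(S) = 25000 / 10 = 2500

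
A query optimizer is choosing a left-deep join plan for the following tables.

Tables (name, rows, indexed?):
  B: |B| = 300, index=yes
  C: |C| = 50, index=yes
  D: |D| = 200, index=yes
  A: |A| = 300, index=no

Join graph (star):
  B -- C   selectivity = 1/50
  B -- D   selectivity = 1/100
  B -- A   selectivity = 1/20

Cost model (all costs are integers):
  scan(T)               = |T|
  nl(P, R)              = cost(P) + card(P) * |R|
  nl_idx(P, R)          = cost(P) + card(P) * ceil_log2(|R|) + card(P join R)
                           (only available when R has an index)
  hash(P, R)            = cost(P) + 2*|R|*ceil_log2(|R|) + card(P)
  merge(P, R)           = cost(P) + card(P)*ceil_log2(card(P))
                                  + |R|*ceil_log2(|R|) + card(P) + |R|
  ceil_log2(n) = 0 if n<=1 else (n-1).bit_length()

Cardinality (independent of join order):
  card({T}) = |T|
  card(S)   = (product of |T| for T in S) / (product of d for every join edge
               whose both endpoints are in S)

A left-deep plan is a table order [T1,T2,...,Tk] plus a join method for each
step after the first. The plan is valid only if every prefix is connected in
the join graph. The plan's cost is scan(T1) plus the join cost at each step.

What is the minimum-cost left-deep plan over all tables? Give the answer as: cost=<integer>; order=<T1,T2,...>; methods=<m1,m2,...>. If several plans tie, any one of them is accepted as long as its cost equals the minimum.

cost=9800; order=C,B,D,A; methods=nl_idx,nl_idx,hash

Selinger DP (subsets sized 1..n):
  {B}: scan cost=300, card=300
  {C}: scan cost=50, card=50
  {D}: scan cost=200, card=200
  {A}: scan cost=300, card=300
  {BC}: card=300; try (B,nl_idx)→800, (C,hash)→1200, (C,nl_idx)→2400, (B,merge)→3400, (C,merge)→3650, (B,hash)→5500 …(+2); best=800 via (B,nl_idx)
  {BD}: card=600; try (B,nl_idx)→2600, (D,nl_idx)→3300, (D,hash)→3800, (B,merge)→5000, (D,merge)→5100, (B,hash)→5800 …(+2); best=2600 via (B,nl_idx)
  {AB}: card=4500; try (B,hash)→6000, (A,hash)→6000, (B,merge)→6300, (A,merge)→6300, (B,nl_idx)→7500, (B,nl)→90300 …(+1); best=6000 via (B,hash)
  {BCD}: card=600; try (D,nl_idx)→3800, (C,hash)→3800, (D,hash)→4300, (D,merge)→5600, (C,nl_idx)→6800, (C,merge)→9550 …(+2); best=3800 via (D,nl_idx)
  {ABC}: card=4500; try (A,hash)→6500, (A,merge)→6800, (C,hash)→11100, (C,nl_idx)→37500, (C,merge)→69350, (A,nl)→90800 …(+1); best=6500 via (A,hash)
  {ABD}: card=9000; try (A,hash)→8600, (A,merge)→12200, (D,hash)→13700, (D,nl_idx)→51000, (D,merge)→70800, (A,nl)→182600 …(+1); best=8600 via (A,hash)
  {ABCD}: card=9000; try (A,hash)→9800, (A,merge)→13400, (D,hash)→14200, (C,hash)→18200, (D,nl_idx)→51500, (D,merge)→71300 …(+5); best=9800 via (A,hash)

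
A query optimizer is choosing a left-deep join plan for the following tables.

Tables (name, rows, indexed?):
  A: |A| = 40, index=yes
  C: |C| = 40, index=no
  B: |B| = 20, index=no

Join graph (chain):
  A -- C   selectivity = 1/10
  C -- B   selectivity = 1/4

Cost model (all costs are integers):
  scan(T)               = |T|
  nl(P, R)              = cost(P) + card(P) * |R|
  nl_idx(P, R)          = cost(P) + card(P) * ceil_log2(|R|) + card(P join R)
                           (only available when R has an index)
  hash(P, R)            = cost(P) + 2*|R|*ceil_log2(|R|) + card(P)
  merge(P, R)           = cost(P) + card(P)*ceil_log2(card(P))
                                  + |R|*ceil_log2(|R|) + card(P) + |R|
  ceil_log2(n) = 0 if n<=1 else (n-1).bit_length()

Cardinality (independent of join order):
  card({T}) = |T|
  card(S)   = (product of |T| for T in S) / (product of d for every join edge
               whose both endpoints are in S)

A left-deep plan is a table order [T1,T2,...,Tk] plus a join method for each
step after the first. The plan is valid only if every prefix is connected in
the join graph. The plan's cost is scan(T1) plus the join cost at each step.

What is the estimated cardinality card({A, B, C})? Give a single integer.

Tables in S: A(40), B(20), C(40)
Edges inside S: A-C(d=10), C-B(d=4)
numerator = 40 * 20 * 40 = 32000
denominator = 10 * 4 = 40
card(S) = 32000 / 40 = 800

800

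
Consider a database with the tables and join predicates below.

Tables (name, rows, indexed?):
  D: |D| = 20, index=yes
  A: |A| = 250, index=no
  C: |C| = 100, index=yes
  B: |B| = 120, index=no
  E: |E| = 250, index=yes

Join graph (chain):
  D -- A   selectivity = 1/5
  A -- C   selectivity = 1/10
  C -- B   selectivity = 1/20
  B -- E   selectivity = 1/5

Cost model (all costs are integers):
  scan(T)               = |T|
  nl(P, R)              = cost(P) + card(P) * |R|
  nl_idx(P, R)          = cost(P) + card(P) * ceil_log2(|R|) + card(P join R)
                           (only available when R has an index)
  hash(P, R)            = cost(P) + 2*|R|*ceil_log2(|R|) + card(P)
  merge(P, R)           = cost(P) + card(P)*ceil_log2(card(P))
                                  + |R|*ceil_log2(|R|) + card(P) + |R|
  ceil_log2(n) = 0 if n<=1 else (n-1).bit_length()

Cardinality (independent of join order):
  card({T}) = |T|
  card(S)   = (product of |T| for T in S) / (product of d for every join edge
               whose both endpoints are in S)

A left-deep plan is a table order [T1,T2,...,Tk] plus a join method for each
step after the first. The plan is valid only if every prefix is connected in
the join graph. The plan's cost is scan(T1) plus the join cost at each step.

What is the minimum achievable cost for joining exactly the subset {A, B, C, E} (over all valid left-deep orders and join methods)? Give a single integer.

Selinger DP over subsets of {A,B,C,E}:
  {A}: scan cost=250, card=250
  {C}: scan cost=100, card=100
  {B}: scan cost=120, card=120
  {E}: scan cost=250, card=250
  {AC}: card=2500; try (C,hash)→1900, (A,merge)→3150, (C,merge)→3300, (A,hash)→4200, (C,nl_idx)→4500, (A,nl)→25100 …(+1); best=1900 via (C,hash)
  {BC}: card=600; try (C,nl_idx)→1560, (C,hash)→1640, (B,merge)→1860, (C,merge)→1880, (B,hash)→1880, (B,nl)→12100 …(+1); best=1560 via (C,nl_idx)
  {BE}: card=6000; try (B,hash)→2180, (E,merge)→3330, (B,merge)→3460, (E,hash)→4240, (E,nl_idx)→7080, (E,nl)→30120 …(+1); best=2180 via (B,hash)
  {ABC}: card=15000; try (B,hash)→6080, (A,hash)→6160, (A,merge)→10410, (B,merge)→35360, (A,nl)→151560, (B,nl)→301900; best=6080 via (B,hash)
  {BCE}: card=30000; try (E,hash)→6160, (C,hash)→9580, (E,merge)→10410, (E,nl_idx)→36360, (C,nl_idx)→74180, (C,merge)→86980 …(+2); best=6160 via (E,hash)
  {ABCE}: card=750000; try (E,hash)→25080, (A,hash)→40160, (E,merge)→233330, (A,merge)→488410, (E,nl_idx)→876080, (E,nl)→3756080 …(+1); best=25080 via (E,hash)

25080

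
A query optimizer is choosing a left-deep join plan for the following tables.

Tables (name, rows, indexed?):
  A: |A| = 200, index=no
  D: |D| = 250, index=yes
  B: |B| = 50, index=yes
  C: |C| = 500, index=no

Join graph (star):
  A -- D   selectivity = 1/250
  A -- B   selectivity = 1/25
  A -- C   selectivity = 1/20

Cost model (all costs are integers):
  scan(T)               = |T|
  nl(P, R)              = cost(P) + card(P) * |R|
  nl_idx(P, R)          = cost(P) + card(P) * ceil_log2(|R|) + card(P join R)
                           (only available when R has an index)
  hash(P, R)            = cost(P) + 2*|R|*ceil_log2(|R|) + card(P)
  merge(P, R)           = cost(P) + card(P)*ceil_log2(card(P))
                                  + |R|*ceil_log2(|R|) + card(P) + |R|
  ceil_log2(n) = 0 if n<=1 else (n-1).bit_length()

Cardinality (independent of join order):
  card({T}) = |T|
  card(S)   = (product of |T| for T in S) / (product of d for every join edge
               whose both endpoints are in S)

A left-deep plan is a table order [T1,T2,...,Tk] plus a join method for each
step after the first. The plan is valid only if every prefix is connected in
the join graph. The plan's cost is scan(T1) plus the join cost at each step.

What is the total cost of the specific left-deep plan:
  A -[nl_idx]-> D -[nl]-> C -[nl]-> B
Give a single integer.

352000

step 1: scan A: cost=200, card=200
step 2: join D via nl_idx
    card(P join D) = 200*250/(250) = 200
    cost = 200 + 200*8 + 200 = 2000
step 3: join C via nl
    card(P join C) = 200*500/(20) = 5000
    cost = 2000 + 200*500 = 102000
step 4: join B via nl
    card(P join B) = 5000*50/(25) = 10000
    cost = 102000 + 5000*50 = 352000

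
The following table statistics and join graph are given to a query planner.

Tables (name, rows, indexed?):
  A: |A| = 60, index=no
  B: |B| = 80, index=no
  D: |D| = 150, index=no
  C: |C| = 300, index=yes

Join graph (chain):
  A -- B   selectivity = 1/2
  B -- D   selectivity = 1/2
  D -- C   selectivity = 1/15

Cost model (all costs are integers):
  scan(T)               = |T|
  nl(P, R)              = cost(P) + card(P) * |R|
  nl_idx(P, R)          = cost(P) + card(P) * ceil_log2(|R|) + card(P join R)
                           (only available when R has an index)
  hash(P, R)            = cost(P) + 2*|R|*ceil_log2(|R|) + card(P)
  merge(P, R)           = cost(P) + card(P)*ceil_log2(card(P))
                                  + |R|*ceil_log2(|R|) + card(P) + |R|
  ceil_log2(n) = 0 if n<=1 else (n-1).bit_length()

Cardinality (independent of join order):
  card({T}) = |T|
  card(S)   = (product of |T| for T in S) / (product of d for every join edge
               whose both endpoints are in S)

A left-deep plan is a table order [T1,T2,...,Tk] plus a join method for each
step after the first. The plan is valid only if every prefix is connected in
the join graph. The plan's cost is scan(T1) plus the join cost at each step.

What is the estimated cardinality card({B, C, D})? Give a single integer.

Tables in S: B(80), C(300), D(150)
Edges inside S: B-D(d=2), D-C(d=15)
numerator = 80 * 300 * 150 = 3600000
denominator = 2 * 15 = 30
card(S) = 3600000 / 30 = 120000

120000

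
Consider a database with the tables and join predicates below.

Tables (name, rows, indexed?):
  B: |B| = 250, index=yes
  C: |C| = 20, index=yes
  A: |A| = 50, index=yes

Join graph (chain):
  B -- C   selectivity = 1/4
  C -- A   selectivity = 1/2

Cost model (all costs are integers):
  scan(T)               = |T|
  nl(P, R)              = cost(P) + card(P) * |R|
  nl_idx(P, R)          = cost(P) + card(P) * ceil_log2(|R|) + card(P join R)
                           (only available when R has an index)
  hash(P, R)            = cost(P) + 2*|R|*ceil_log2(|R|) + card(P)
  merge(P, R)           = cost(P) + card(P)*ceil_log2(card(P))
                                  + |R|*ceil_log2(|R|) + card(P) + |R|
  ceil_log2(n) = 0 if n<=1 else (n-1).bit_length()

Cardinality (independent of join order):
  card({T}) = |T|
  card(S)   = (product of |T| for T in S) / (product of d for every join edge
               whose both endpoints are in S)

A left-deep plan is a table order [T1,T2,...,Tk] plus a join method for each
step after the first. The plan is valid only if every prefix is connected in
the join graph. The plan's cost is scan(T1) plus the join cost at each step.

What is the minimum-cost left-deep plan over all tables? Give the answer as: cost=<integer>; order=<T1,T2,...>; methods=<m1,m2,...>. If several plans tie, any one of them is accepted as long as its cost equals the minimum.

cost=2550; order=B,C,A; methods=hash,hash

Selinger DP (subsets sized 1..n):
  {B}: scan cost=250, card=250
  {C}: scan cost=20, card=20
  {A}: scan cost=50, card=50
  {BC}: card=1250; try (C,hash)→700, (B,nl_idx)→1430, (B,merge)→2390, (C,merge)→2620, (C,nl_idx)→2750, (B,hash)→4040 …(+2); best=700 via (C,hash)
  {AC}: card=500; try (C,hash)→300, (A,merge)→490, (C,merge)→520, (A,hash)→640, (A,nl_idx)→640, (C,nl_idx)→800 …(+2); best=300 via (C,hash)
  {ABC}: card=31250; try (A,hash)→2550, (B,hash)→4800, (B,merge)→7550, (A,merge)→16050, (B,nl_idx)→35550, (A,nl_idx)→39450 …(+2); best=2550 via (A,hash)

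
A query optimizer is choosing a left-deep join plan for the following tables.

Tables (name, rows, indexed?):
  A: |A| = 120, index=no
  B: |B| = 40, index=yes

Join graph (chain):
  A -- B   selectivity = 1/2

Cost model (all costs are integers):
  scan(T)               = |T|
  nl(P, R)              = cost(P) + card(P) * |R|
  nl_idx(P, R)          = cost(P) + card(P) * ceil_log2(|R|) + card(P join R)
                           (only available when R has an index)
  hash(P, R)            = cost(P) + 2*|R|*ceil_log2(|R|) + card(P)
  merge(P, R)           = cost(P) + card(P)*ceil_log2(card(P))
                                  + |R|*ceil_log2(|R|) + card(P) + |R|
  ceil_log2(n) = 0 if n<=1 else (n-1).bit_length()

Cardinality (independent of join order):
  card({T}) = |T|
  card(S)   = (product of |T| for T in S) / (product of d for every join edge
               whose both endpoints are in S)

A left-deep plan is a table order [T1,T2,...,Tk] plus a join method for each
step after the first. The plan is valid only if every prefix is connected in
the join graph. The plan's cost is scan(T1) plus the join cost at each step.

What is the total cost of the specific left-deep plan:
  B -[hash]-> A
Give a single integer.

1760

step 1: scan B: cost=40, card=40
step 2: join A via hash
    card(P join A) = 40*120/(2) = 2400
    cost = 40 + 2*120*7 + 40 = 1760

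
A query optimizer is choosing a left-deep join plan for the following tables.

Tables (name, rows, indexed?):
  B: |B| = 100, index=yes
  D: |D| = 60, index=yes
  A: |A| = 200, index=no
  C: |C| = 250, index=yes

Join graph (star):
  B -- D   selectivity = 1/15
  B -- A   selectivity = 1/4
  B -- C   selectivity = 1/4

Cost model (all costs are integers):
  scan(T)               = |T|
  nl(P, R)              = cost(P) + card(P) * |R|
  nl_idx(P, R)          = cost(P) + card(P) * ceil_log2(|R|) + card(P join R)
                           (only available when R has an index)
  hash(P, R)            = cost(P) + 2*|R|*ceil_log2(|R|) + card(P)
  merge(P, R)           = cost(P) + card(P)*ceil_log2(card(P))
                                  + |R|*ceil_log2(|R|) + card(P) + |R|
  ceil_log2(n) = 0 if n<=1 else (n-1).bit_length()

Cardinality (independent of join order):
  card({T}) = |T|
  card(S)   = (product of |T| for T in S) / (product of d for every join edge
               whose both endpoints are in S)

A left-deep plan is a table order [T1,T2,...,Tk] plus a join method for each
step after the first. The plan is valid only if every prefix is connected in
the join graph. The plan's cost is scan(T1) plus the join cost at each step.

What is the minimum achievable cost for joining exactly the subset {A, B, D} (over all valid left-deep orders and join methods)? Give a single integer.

Selinger DP over subsets of {A,B,D}:
  {B}: scan cost=100, card=100
  {D}: scan cost=60, card=60
  {A}: scan cost=200, card=200
  {BD}: card=400; try (B,nl_idx)→880, (D,hash)→920, (D,nl_idx)→1100, (B,merge)→1280, (D,merge)→1320, (B,hash)→1520 …(+2); best=880 via (B,nl_idx)
  {AB}: card=5000; try (B,hash)→1800, (A,merge)→2700, (B,merge)→2800, (A,hash)→3400, (B,nl_idx)→6600, (A,nl)→20100 …(+1); best=1800 via (B,hash)
  {ABD}: card=20000; try (A,hash)→4480, (A,merge)→6680, (D,hash)→7520, (D,nl_idx)→51800, (D,merge)→72220, (A,nl)→80880 …(+1); best=4480 via (A,hash)

4480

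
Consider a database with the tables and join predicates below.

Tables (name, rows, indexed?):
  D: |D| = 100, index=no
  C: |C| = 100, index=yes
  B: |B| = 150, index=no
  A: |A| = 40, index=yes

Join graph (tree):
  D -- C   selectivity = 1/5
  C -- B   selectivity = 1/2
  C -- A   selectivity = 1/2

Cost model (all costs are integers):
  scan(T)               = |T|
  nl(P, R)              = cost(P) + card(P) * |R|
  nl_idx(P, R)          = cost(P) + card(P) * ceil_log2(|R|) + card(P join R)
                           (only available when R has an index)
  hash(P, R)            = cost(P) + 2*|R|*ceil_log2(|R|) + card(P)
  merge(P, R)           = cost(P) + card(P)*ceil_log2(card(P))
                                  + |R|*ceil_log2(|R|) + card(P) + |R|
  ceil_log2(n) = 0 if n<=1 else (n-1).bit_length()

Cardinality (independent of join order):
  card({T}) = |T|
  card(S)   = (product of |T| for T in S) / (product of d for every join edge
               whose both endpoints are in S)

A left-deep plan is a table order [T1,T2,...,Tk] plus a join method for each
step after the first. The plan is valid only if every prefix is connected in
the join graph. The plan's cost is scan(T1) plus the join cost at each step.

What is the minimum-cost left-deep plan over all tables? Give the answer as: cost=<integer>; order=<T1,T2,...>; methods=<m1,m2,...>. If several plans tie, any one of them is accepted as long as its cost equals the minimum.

cost=46480; order=C,A,D,B; methods=hash,hash,hash

Selinger DP (subsets sized 1..n):
  {D}: scan cost=100, card=100
  {C}: scan cost=100, card=100
  {B}: scan cost=150, card=150
  {A}: scan cost=40, card=40
  {CD}: card=2000; try (D,hash)→1600, (C,hash)→1600, (D,merge)→1700, (C,merge)→1700, (C,nl_idx)→2800, (D,nl)→10100 …(+1); best=1600 via (D,hash)
  {BC}: card=7500; try (C,hash)→1700, (B,merge)→2250, (C,merge)→2300, (B,hash)→2600, (C,nl_idx)→8700, (B,nl)→15100 …(+1); best=1700 via (C,hash)
  {AC}: card=2000; try (A,hash)→680, (C,merge)→1120, (A,merge)→1180, (C,hash)→1480, (C,nl_idx)→2320, (A,nl_idx)→2700 …(+2); best=680 via (A,hash)
  {BCD}: card=150000; try (B,hash)→6000, (D,hash)→10600, (B,merge)→26950, (D,merge)→107500, (B,nl)→301600, (D,nl)→751700; best=6000 via (B,hash)
  {ACD}: card=40000; try (D,hash)→4080, (A,hash)→4080, (D,merge)→25480, (A,merge)→25880, (A,nl_idx)→53600, (A,nl)→81600 …(+1); best=4080 via (D,hash)
  {ABC}: card=150000; try (B,hash)→5080, (A,hash)→9680, (B,merge)→26030, (A,merge)→106980, (A,nl_idx)→196700, (B,nl)→300680 …(+1); best=5080 via (B,hash)
  {ABCD}: card=3000000; try (B,hash)→46480, (D,hash)→156480, (A,hash)→156480, (B,merge)→685430, (D,merge)→2855880, (A,merge)→2856280 …(+4); best=46480 via (B,hash)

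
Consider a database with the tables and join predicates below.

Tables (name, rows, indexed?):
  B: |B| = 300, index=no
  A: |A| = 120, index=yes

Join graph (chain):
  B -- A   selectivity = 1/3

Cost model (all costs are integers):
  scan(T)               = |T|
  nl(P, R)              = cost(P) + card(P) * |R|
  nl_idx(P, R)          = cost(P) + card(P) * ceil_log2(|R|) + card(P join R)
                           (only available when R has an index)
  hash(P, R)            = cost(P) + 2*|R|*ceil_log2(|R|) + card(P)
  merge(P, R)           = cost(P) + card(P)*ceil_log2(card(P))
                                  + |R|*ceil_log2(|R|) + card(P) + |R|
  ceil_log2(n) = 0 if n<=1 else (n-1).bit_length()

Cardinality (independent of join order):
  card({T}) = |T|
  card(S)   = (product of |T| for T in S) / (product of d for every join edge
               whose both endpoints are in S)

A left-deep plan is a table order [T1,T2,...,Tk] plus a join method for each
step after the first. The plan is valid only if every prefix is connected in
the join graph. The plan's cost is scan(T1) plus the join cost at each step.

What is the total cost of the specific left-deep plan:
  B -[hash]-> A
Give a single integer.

2280

step 1: scan B: cost=300, card=300
step 2: join A via hash
    card(P join A) = 300*120/(3) = 12000
    cost = 300 + 2*120*7 + 300 = 2280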